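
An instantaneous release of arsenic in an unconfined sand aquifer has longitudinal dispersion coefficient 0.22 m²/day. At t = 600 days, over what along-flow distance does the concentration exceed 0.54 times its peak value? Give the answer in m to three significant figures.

36.1 m

The plume is Gaussian with σ = √(2Dt) = √(2 × 0.22 × 600) = 16.25 m.
C/C_peak = exp(−Δx²/(2σ²)) = 0.54 ⇒ Δx = σ·√(−2 ln 0.54) = 16.25 × 1.110 = 18.04 m.
Width = 2Δx = 36.1 m.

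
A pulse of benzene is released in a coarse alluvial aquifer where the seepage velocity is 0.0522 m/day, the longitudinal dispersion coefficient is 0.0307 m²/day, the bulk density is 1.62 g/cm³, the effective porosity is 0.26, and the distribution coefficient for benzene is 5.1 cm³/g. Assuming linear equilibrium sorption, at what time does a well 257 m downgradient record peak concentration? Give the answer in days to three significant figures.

161000 days

Retardation factor R = 1 + ρ_b·K_d/n = 1 + 1.62 × 5.1/0.26 = 32.78.
Sorption retards both mechanisms: v_R = v/R = 0.001592 m/day, D_R = D/R = 0.0009365 m²/day.
Peak time from v_R²t² + 2D_R t − x² = 0: t = (√(D_R² + v_R²x²) − D_R)/v_R².
√(D_R² + v_R²x²) = √(0.0009365² + 0.001592² × 257²) = 0.4091; v_R² = 2.534e-06.
t = (0.4091 − 0.0009365)/2.534e-06 = 161000 days.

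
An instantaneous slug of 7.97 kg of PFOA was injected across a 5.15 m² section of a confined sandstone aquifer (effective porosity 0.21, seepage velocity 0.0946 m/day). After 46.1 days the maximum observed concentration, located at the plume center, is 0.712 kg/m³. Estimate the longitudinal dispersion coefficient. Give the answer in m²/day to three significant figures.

0.185 m²/day

At the plume center C_max = M/(n_e·A·√(4πDt)), so D = M²/(4πt·(n_e·A·C_max)²).
n_e·A·C_max = 0.21 × 5.15 × 0.712 = 0.7700 kg/m.
D = 7.97²/(4π × 46.1 × 0.7700²) = 0.185 m²/day.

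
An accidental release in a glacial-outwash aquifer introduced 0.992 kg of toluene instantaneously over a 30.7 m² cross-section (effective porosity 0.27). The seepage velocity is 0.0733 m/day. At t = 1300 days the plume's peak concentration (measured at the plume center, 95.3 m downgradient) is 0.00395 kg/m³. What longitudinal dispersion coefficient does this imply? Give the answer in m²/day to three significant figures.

0.0562 m²/day

At the plume center C_max = M/(n_e·A·√(4πDt)), so D = M²/(4πt·(n_e·A·C_max)²).
n_e·A·C_max = 0.27 × 30.7 × 0.00395 = 0.03274 kg/m.
D = 0.992²/(4π × 1300 × 0.03274²) = 0.0562 m²/day.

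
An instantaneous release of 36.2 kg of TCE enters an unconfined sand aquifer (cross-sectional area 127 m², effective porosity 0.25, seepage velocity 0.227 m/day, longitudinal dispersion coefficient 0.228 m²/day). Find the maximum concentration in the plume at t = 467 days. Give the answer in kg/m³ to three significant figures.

0.0312 kg/m³

The peak of an instantaneous 1D plume sits at x = vt; there the Gaussian factor is 1 and C_max = M/(n_e·A·√(4πDt)), where n_e·A is the pore area the mass is dissolved in.
√(4πDt) = √(4π × 0.228 × 467) = 36.58 m, so C_max = 36.2/(0.25 × 127 × 36.58) = 0.0312 kg/m³.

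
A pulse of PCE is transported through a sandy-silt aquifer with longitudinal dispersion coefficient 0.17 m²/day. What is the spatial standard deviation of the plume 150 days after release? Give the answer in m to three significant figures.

7.14 m

Dispersive spreading gives a Gaussian with σ² = 2Dt; advection only shifts the center.
σ = √(2 × 0.17 × 150) = 7.14 m.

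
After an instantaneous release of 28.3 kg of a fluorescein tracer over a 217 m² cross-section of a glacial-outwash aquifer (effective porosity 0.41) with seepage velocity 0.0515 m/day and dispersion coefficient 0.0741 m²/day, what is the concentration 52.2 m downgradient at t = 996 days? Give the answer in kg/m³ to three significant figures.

0.0104 kg/m³

For an instantaneous plane source, C(x,t) = M/(n_e·A·√(4πDt)) · exp(−(x−vt)²/(4Dt)), with n_e·A the pore (flow) area.
Plume center vt = 0.0515 × 996 = 51.294 m, so the well at 52.2 m is 0.906 m downgradient of the peak.
√(4πDt) = 30.45 m, giving peak height M/(n_e·A·√(4πDt)) = 28.3/(0.41 × 217 × 30.45) = 0.01045 kg/m³.
(x−vt)²/(4Dt) = (0.906)²/(4 × 0.0741 × 996) = 0.002780; exp(−0.002780) = 0.9972.
C = 0.01045 × 0.9972 = 0.0104 kg/m³.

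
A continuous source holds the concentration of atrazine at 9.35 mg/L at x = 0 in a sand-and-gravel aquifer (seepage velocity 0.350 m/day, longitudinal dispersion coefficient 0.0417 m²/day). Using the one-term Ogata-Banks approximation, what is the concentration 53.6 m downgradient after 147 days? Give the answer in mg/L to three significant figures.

2.52 mg/L

For a continuous step input, C/C₀ ≈ ½·erfc((x−vt)/(2√(Dt))).
vt = 0.350 × 147 = 51.45 m and 2√(Dt) = 2√(0.0417 × 147) = 4.952 m.
Argument (x−vt)/(2√(Dt)) = (53.6 − 51.45)/4.952 = 0.4342; ½·erfc(0.4342) = 0.2696.
C = 9.35 × 0.2696 = 2.52 mg/L.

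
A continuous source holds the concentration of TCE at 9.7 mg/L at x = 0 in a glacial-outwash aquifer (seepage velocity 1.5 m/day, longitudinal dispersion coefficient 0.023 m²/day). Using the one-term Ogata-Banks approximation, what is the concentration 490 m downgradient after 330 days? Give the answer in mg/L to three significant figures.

8.73 mg/L

For a continuous step input, C/C₀ ≈ ½·erfc((x−vt)/(2√(Dt))).
vt = 1.5 × 330 = 495 m and 2√(Dt) = 2√(0.023 × 330) = 5.510 m.
Argument (x−vt)/(2√(Dt)) = (490 − 495)/5.510 = -0.9074; ½·erfc(-0.9074) = 0.9003.
C = 9.7 × 0.9003 = 8.73 mg/L.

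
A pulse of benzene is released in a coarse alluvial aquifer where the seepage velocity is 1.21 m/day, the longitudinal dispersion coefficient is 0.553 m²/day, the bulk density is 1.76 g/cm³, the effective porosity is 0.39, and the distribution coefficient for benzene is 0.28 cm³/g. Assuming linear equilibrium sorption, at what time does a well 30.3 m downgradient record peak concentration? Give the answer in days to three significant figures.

Retardation factor R = 1 + ρ_b·K_d/n = 1 + 1.76 × 0.28/0.39 = 2.264.
Sorption retards both mechanisms: v_R = v/R = 0.5345 m/day, D_R = D/R = 0.2443 m²/day.
Peak time from v_R²t² + 2D_R t − x² = 0: t = (√(D_R² + v_R²x²) − D_R)/v_R².
√(D_R² + v_R²x²) = √(0.2443² + 0.5345² × 30.3²) = 16.20; v_R² = 0.2857.
t = (16.20 − 0.2443)/0.2857 = 55.8 days.

55.8 days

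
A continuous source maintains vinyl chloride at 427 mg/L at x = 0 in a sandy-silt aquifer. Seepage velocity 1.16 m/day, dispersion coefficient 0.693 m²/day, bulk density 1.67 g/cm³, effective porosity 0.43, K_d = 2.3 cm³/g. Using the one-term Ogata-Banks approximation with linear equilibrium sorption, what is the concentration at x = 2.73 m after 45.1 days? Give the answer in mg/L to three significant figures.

Retardation factor R = 1 + ρ_b·K_d/n = 1 + 1.67 × 2.3/0.43 = 9.933.
Sorption retards both mechanisms: v_R = v/R = 0.1168 m/day, D_R = D/R = 0.06977 m²/day.
v_R·t = 0.1168 × 45.1 = 5.26768 m; 2√(D_R t) = 3.548 m; argument = (2.73 − 5.26768)/3.548 = -0.7152.
C = C₀ × ½·erfc(-0.7152) = 427 × 0.8441 = 360 mg/L.

360 mg/L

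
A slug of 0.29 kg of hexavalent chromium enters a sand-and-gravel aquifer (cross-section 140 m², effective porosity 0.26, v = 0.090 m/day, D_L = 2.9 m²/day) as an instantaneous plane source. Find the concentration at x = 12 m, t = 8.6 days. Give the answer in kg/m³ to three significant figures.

0.000127 kg/m³

For an instantaneous plane source, C(x,t) = M/(n_e·A·√(4πDt)) · exp(−(x−vt)²/(4Dt)), with n_e·A the pore (flow) area.
Plume center vt = 0.090 × 8.6 = 0.774 m, so the well at 12 m is 11.226 m downgradient of the peak.
√(4πDt) = 17.70 m, giving peak height M/(n_e·A·√(4πDt)) = 0.29/(0.26 × 140 × 17.70) = 0.0004501 kg/m³.
(x−vt)²/(4Dt) = (11.226)²/(4 × 2.9 × 8.6) = 1.263; exp(−1.263) = 0.2828.
C = 0.0004501 × 0.2828 = 0.000127 kg/m³.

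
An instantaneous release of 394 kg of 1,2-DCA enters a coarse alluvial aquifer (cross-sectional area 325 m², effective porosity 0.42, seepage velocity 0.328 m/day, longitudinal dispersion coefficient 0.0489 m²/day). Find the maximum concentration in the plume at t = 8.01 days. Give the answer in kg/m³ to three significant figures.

1.30 kg/m³

The peak of an instantaneous 1D plume sits at x = vt; there the Gaussian factor is 1 and C_max = M/(n_e·A·√(4πDt)), where n_e·A is the pore area the mass is dissolved in.
√(4πDt) = √(4π × 0.0489 × 8.01) = 2.219 m, so C_max = 394/(0.42 × 325 × 2.219) = 1.30 kg/m³.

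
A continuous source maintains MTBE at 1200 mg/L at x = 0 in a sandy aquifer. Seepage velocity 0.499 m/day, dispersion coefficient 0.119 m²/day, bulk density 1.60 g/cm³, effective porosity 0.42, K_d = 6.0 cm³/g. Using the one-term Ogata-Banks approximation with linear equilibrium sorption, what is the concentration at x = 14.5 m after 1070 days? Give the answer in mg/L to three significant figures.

1190 mg/L

Retardation factor R = 1 + ρ_b·K_d/n = 1 + 1.60 × 6.0/0.42 = 23.86.
Sorption retards both mechanisms: v_R = v/R = 0.02091 m/day, D_R = D/R = 0.004987 m²/day.
v_R·t = 0.02091 × 1070 = 22.3737 m; 2√(D_R t) = 4.620 m; argument = (14.5 − 22.3737)/4.620 = -1.704.
C = C₀ × ½·erfc(-1.704) = 1200 × 0.9920 = 1190 mg/L.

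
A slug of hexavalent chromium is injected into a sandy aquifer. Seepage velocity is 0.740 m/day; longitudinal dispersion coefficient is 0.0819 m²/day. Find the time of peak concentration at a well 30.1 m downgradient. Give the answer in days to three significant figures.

40.5 days

For the 1D instantaneous-source solution, setting ∂C/∂t = 0 at fixed x gives v²t² + 2Dt − x² = 0, so t = (√(D² + v²x²) − D)/v².
√(D² + v²x²) = √(0.0819² + 0.740² × 30.1²) = 22.27; v² = 0.5476.
t = (22.27 − 0.0819)/0.5476 = 40.5 days (vs. the pure-advection estimate x/v = 40.7 d).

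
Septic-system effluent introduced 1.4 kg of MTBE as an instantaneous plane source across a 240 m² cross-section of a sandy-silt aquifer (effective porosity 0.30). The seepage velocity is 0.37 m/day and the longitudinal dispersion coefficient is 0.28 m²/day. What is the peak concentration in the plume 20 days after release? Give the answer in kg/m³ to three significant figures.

0.00232 kg/m³

The peak of an instantaneous 1D plume sits at x = vt; there the Gaussian factor is 1 and C_max = M/(n_e·A·√(4πDt)), where n_e·A is the pore area the mass is dissolved in.
√(4πDt) = √(4π × 0.28 × 20) = 8.389 m, so C_max = 1.4/(0.30 × 240 × 8.389) = 0.00232 kg/m³.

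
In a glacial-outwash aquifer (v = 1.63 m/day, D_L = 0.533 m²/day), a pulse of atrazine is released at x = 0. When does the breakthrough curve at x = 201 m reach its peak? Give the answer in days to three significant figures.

123 days

For the 1D instantaneous-source solution, setting ∂C/∂t = 0 at fixed x gives v²t² + 2Dt − x² = 0, so t = (√(D² + v²x²) − D)/v².
√(D² + v²x²) = √(0.533² + 1.63² × 201²) = 327.6; v² = 2.6569.
t = (327.6 − 0.533)/2.6569 = 123 days (vs. the pure-advection estimate x/v = 123 d).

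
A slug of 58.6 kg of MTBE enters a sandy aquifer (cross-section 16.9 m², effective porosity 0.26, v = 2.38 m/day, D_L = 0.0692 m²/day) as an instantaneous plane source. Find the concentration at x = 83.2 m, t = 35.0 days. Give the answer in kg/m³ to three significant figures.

For an instantaneous plane source, C(x,t) = M/(n_e·A·√(4πDt)) · exp(−(x−vt)²/(4Dt)), with n_e·A the pore (flow) area.
Plume center vt = 2.38 × 35.0 = 83.3 m, so the well at 83.2 m is 0.1 m upgradient of the peak.
√(4πDt) = 5.517 m, giving peak height M/(n_e·A·√(4πDt)) = 58.6/(0.26 × 16.9 × 5.517) = 2.417 kg/m³.
(x−vt)²/(4Dt) = (-0.1)²/(4 × 0.0692 × 35.0) = 0.001032; exp(−0.001032) = 0.9990.
C = 2.417 × 0.9990 = 2.41 kg/m³.

2.41 kg/m³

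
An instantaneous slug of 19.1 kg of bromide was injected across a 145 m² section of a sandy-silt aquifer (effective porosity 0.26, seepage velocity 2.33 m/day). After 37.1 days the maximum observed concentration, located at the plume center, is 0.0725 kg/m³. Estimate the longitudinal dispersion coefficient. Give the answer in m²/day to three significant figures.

0.105 m²/day

At the plume center C_max = M/(n_e·A·√(4πDt)), so D = M²/(4πt·(n_e·A·C_max)²).
n_e·A·C_max = 0.26 × 145 × 0.0725 = 2.733 kg/m.
D = 19.1²/(4π × 37.1 × 2.733²) = 0.105 m²/day.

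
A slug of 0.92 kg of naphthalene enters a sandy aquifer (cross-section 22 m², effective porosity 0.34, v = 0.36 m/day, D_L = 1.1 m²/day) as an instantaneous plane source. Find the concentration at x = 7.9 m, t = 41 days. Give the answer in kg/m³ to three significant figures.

0.00398 kg/m³

For an instantaneous plane source, C(x,t) = M/(n_e·A·√(4πDt)) · exp(−(x−vt)²/(4Dt)), with n_e·A the pore (flow) area.
Plume center vt = 0.36 × 41 = 14.76 m, so the well at 7.9 m is 6.86 m upgradient of the peak.
√(4πDt) = 23.81 m, giving peak height M/(n_e·A·√(4πDt)) = 0.92/(0.34 × 22 × 23.81) = 0.005166 kg/m³.
(x−vt)²/(4Dt) = (-6.86)²/(4 × 1.1 × 41) = 0.2609; exp(−0.2609) = 0.7704.
C = 0.005166 × 0.7704 = 0.00398 kg/m³.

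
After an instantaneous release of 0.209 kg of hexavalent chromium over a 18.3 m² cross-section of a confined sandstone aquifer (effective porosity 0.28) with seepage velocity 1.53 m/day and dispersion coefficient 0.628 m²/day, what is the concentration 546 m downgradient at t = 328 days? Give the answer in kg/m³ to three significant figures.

7.52e-05 kg/m³

For an instantaneous plane source, C(x,t) = M/(n_e·A·√(4πDt)) · exp(−(x−vt)²/(4Dt)), with n_e·A the pore (flow) area.
Plume center vt = 1.53 × 328 = 501.84 m, so the well at 546 m is 44.16 m downgradient of the peak.
√(4πDt) = 50.88 m, giving peak height M/(n_e·A·√(4πDt)) = 0.209/(0.28 × 18.3 × 50.88) = 0.0008017 kg/m³.
(x−vt)²/(4Dt) = (44.16)²/(4 × 0.628 × 328) = 2.367; exp(−2.367) = 0.09376.
C = 0.0008017 × 0.09376 = 7.52e-05 kg/m³.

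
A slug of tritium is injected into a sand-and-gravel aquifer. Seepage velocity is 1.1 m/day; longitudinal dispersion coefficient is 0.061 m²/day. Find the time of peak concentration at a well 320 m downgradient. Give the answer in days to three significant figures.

291 days

For the 1D instantaneous-source solution, setting ∂C/∂t = 0 at fixed x gives v²t² + 2Dt − x² = 0, so t = (√(D² + v²x²) − D)/v².
√(D² + v²x²) = √(0.061² + 1.1² × 320²) = 352.0; v² = 1.21.
t = (352.0 − 0.061)/1.21 = 291 days (vs. the pure-advection estimate x/v = 291 d).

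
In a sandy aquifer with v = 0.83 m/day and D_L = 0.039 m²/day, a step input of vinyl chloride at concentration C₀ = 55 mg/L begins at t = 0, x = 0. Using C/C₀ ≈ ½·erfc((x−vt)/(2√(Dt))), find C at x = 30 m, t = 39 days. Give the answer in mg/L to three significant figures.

50.2 mg/L

For a continuous step input, C/C₀ ≈ ½·erfc((x−vt)/(2√(Dt))).
vt = 0.83 × 39 = 32.37 m and 2√(Dt) = 2√(0.039 × 39) = 2.467 m.
Argument (x−vt)/(2√(Dt)) = (30 − 32.37)/2.467 = -0.9607; ½·erfc(-0.9607) = 0.9129.
C = 55 × 0.9129 = 50.2 mg/L.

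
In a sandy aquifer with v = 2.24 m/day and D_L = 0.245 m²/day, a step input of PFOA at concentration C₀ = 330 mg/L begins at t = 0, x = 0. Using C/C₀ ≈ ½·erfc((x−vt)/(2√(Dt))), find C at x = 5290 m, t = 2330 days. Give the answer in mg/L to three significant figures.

For a continuous step input, C/C₀ ≈ ½·erfc((x−vt)/(2√(Dt))).
vt = 2.24 × 2330 = 5219.2 m and 2√(Dt) = 2√(0.245 × 2330) = 47.78 m.
Argument (x−vt)/(2√(Dt)) = (5290 − 5219.2)/47.78 = 1.482; ½·erfc(1.482) = 0.01805.
C = 330 × 0.01805 = 5.96 mg/L.

5.96 mg/L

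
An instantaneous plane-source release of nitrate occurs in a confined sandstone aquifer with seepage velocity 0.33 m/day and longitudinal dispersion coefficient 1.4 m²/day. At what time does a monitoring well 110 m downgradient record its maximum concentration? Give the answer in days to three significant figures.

321 days

For the 1D instantaneous-source solution, setting ∂C/∂t = 0 at fixed x gives v²t² + 2Dt − x² = 0, so t = (√(D² + v²x²) − D)/v².
√(D² + v²x²) = √(1.4² + 0.33² × 110²) = 36.33; v² = 0.1089.
t = (36.33 − 1.4)/0.1089 = 321 days (vs. the pure-advection estimate x/v = 333 d).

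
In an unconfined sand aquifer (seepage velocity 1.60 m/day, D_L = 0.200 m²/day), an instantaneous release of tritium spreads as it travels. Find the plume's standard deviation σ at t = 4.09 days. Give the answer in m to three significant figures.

1.28 m

Dispersive spreading gives a Gaussian with σ² = 2Dt; advection only shifts the center.
σ = √(2 × 0.200 × 4.09) = 1.28 m.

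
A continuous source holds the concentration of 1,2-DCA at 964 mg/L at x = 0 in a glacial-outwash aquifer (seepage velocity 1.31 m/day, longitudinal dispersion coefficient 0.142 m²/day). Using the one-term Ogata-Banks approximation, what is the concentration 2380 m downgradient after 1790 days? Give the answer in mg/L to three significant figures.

57.6 mg/L

For a continuous step input, C/C₀ ≈ ½·erfc((x−vt)/(2√(Dt))).
vt = 1.31 × 1790 = 2344.9 m and 2√(Dt) = 2√(0.142 × 1790) = 31.89 m.
Argument (x−vt)/(2√(Dt)) = (2380 − 2344.9)/31.89 = 1.101; ½·erfc(1.101) = 0.05973.
C = 964 × 0.05973 = 57.6 mg/L.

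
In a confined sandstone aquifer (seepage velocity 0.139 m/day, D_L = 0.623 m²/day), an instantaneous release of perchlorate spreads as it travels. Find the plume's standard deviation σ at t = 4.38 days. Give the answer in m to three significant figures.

2.34 m

Dispersive spreading gives a Gaussian with σ² = 2Dt; advection only shifts the center.
σ = √(2 × 0.623 × 4.38) = 2.34 m.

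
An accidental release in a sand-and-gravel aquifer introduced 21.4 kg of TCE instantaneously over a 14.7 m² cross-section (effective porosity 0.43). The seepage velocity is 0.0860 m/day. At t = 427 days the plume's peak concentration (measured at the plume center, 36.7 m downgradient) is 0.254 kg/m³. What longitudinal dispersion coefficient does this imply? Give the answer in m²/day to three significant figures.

0.0331 m²/day

At the plume center C_max = M/(n_e·A·√(4πDt)), so D = M²/(4πt·(n_e·A·C_max)²).
n_e·A·C_max = 0.43 × 14.7 × 0.254 = 1.606 kg/m.
D = 21.4²/(4π × 427 × 1.606²) = 0.0331 m²/day.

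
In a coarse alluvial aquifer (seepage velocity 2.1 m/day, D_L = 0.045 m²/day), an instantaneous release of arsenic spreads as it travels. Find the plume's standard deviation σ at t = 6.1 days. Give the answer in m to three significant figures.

Dispersive spreading gives a Gaussian with σ² = 2Dt; advection only shifts the center.
σ = √(2 × 0.045 × 6.1) = 0.741 m.

0.741 m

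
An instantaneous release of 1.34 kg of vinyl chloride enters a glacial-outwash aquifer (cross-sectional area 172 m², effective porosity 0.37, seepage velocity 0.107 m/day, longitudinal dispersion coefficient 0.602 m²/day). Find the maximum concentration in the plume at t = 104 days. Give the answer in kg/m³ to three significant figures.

The peak of an instantaneous 1D plume sits at x = vt; there the Gaussian factor is 1 and C_max = M/(n_e·A·√(4πDt)), where n_e·A is the pore area the mass is dissolved in.
√(4πDt) = √(4π × 0.602 × 104) = 28.05 m, so C_max = 1.34/(0.37 × 172 × 28.05) = 0.000751 kg/m³.

0.000751 kg/m³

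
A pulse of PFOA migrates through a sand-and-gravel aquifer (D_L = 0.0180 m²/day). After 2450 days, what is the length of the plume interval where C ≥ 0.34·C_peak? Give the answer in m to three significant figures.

27.6 m

The plume is Gaussian with σ = √(2Dt) = √(2 × 0.0180 × 2450) = 9.391 m.
C/C_peak = exp(−Δx²/(2σ²)) = 0.34 ⇒ Δx = σ·√(−2 ln 0.34) = 9.391 × 1.469 = 13.80 m.
Width = 2Δx = 27.6 m.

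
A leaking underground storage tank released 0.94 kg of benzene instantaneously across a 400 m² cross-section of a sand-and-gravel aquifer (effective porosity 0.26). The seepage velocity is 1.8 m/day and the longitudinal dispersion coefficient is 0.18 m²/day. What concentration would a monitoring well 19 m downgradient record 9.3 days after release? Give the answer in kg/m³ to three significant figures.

For an instantaneous plane source, C(x,t) = M/(n_e·A·√(4πDt)) · exp(−(x−vt)²/(4Dt)), with n_e·A the pore (flow) area.
Plume center vt = 1.8 × 9.3 = 16.74 m, so the well at 19 m is 2.26 m downgradient of the peak.
√(4πDt) = 4.587 m, giving peak height M/(n_e·A·√(4πDt)) = 0.94/(0.26 × 400 × 4.587) = 0.001970 kg/m³.
(x−vt)²/(4Dt) = (2.26)²/(4 × 0.18 × 9.3) = 0.7628; exp(−0.7628) = 0.4664.
C = 0.001970 × 0.4664 = 0.000919 kg/m³.

0.000919 kg/m³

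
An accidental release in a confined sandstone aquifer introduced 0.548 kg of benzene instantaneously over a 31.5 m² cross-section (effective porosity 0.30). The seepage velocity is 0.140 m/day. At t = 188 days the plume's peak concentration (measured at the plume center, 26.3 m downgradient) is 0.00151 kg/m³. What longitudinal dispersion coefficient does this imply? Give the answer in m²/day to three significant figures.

0.624 m²/day

At the plume center C_max = M/(n_e·A·√(4πDt)), so D = M²/(4πt·(n_e·A·C_max)²).
n_e·A·C_max = 0.30 × 31.5 × 0.00151 = 0.01427 kg/m.
D = 0.548²/(4π × 188 × 0.01427²) = 0.624 m²/day.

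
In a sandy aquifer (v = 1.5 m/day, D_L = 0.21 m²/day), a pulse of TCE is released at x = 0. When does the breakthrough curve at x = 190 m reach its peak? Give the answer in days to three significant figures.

For the 1D instantaneous-source solution, setting ∂C/∂t = 0 at fixed x gives v²t² + 2Dt − x² = 0, so t = (√(D² + v²x²) − D)/v².
√(D² + v²x²) = √(0.21² + 1.5² × 190²) = 285.0; v² = 2.25.
t = (285.0 − 0.21)/2.25 = 127 days (vs. the pure-advection estimate x/v = 127 d).

127 days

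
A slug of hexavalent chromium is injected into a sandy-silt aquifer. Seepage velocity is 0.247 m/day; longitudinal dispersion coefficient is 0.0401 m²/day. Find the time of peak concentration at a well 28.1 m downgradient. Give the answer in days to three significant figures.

113 days

For the 1D instantaneous-source solution, setting ∂C/∂t = 0 at fixed x gives v²t² + 2Dt − x² = 0, so t = (√(D² + v²x²) − D)/v².
√(D² + v²x²) = √(0.0401² + 0.247² × 28.1²) = 6.941; v² = 0.061009.
t = (6.941 − 0.0401)/0.061009 = 113 days (vs. the pure-advection estimate x/v = 114 d).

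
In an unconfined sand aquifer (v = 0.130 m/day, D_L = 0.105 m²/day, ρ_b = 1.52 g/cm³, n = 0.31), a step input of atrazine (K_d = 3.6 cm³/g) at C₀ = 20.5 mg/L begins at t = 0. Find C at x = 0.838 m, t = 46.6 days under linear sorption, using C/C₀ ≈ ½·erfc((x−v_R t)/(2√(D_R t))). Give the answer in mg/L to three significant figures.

Retardation factor R = 1 + ρ_b·K_d/n = 1 + 1.52 × 3.6/0.31 = 18.65.
Sorption retards both mechanisms: v_R = v/R = 0.006971 m/day, D_R = D/R = 0.005630 m²/day.
v_R·t = 0.006971 × 46.6 = 0.3248486 m; 2√(D_R t) = 1.024 m; argument = (0.838 − 0.3248486)/1.024 = 0.5011.
C = C₀ × ½·erfc(0.5011) = 20.5 × 0.2393 = 4.91 mg/L.

4.91 mg/L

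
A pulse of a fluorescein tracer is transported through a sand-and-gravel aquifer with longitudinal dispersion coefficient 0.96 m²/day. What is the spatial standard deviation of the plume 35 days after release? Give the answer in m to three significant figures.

8.20 m

Dispersive spreading gives a Gaussian with σ² = 2Dt; advection only shifts the center.
σ = √(2 × 0.96 × 35) = 8.20 m.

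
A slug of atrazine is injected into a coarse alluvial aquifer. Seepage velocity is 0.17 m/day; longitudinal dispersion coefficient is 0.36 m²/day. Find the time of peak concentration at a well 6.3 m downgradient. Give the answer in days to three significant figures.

For the 1D instantaneous-source solution, setting ∂C/∂t = 0 at fixed x gives v²t² + 2Dt − x² = 0, so t = (√(D² + v²x²) − D)/v².
√(D² + v²x²) = √(0.36² + 0.17² × 6.3²) = 1.130; v² = 0.0289.
t = (1.130 − 0.36)/0.0289 = 26.6 days (vs. the pure-advection estimate x/v = 37.1 d).

26.6 days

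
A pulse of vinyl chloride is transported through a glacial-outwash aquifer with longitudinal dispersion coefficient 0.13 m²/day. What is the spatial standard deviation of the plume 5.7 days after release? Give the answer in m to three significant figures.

1.22 m

Dispersive spreading gives a Gaussian with σ² = 2Dt; advection only shifts the center.
σ = √(2 × 0.13 × 5.7) = 1.22 m.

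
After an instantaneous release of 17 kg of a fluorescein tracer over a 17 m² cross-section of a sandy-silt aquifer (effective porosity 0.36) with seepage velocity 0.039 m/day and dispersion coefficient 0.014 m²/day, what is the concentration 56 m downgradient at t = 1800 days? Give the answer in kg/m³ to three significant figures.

0.0211 kg/m³

For an instantaneous plane source, C(x,t) = M/(n_e·A·√(4πDt)) · exp(−(x−vt)²/(4Dt)), with n_e·A the pore (flow) area.
Plume center vt = 0.039 × 1800 = 70.2 m, so the well at 56 m is 14.2 m upgradient of the peak.
√(4πDt) = 17.80 m, giving peak height M/(n_e·A·√(4πDt)) = 17/(0.36 × 17 × 17.80) = 0.1561 kg/m³.
(x−vt)²/(4Dt) = (-14.2)²/(4 × 0.014 × 1800) = 2.000; exp(−2.000) = 0.1353.
C = 0.1561 × 0.1353 = 0.0211 kg/m³.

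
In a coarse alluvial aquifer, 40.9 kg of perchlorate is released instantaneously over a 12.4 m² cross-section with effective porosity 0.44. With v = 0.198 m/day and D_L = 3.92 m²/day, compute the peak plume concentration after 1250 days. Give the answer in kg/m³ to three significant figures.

The peak of an instantaneous 1D plume sits at x = vt; there the Gaussian factor is 1 and C_max = M/(n_e·A·√(4πDt)), where n_e·A is the pore area the mass is dissolved in.
√(4πDt) = √(4π × 3.92 × 1250) = 248.1 m, so C_max = 40.9/(0.44 × 12.4 × 248.1) = 0.0302 kg/m³.

0.0302 kg/m³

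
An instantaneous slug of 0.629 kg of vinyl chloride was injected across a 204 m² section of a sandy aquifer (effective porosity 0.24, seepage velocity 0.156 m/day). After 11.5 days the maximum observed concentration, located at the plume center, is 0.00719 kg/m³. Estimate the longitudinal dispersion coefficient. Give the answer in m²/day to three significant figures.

At the plume center C_max = M/(n_e·A·√(4πDt)), so D = M²/(4πt·(n_e·A·C_max)²).
n_e·A·C_max = 0.24 × 204 × 0.00719 = 0.3520 kg/m.
D = 0.629²/(4π × 11.5 × 0.3520²) = 0.0221 m²/day.

0.0221 m²/day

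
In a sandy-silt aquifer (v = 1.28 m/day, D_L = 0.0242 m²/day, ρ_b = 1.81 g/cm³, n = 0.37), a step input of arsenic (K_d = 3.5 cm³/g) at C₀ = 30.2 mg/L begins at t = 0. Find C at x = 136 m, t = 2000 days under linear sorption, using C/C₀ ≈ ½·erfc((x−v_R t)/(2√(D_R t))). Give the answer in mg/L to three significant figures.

29.9 mg/L

Retardation factor R = 1 + ρ_b·K_d/n = 1 + 1.81 × 3.5/0.37 = 18.12.
Sorption retards both mechanisms: v_R = v/R = 0.07064 m/day, D_R = D/R = 0.001336 m²/day.
v_R·t = 0.07064 × 2000 = 141.28 m; 2√(D_R t) = 3.269 m; argument = (136 − 141.28)/3.269 = -1.615.
C = C₀ × ½·erfc(-1.615) = 30.2 × 0.9888 = 29.9 mg/L.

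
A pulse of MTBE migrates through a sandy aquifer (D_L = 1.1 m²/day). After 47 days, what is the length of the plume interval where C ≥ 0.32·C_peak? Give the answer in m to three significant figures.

The plume is Gaussian with σ = √(2Dt) = √(2 × 1.1 × 47) = 10.17 m.
C/C_peak = exp(−Δx²/(2σ²)) = 0.32 ⇒ Δx = σ·√(−2 ln 0.32) = 10.17 × 1.510 = 15.36 m.
Width = 2Δx = 30.7 m.

30.7 m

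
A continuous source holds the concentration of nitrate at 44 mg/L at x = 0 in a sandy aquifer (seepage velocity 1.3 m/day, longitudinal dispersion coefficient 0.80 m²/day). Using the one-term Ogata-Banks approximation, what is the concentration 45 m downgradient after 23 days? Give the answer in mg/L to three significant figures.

For a continuous step input, C/C₀ ≈ ½·erfc((x−vt)/(2√(Dt))).
vt = 1.3 × 23 = 29.9 m and 2√(Dt) = 2√(0.80 × 23) = 8.579 m.
Argument (x−vt)/(2√(Dt)) = (45 − 29.9)/8.579 = 1.760; ½·erfc(1.760) = 0.006405.
C = 44 × 0.006405 = 0.282 mg/L.

0.282 mg/L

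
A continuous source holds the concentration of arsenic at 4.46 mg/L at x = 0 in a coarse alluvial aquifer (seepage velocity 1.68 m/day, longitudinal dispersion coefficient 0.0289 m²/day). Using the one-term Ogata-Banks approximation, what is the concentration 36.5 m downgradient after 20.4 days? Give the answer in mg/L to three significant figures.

0.0896 mg/L

For a continuous step input, C/C₀ ≈ ½·erfc((x−vt)/(2√(Dt))).
vt = 1.68 × 20.4 = 34.272 m and 2√(Dt) = 2√(0.0289 × 20.4) = 1.536 m.
Argument (x−vt)/(2√(Dt)) = (36.5 − 34.272)/1.536 = 1.451; ½·erfc(1.451) = 0.02008.
C = 4.46 × 0.02008 = 0.0896 mg/L.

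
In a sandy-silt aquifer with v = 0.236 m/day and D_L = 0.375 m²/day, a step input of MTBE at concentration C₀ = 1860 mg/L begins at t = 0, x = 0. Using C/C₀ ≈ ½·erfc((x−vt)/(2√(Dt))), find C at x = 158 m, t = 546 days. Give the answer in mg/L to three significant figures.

139 mg/L

For a continuous step input, C/C₀ ≈ ½·erfc((x−vt)/(2√(Dt))).
vt = 0.236 × 546 = 128.856 m and 2√(Dt) = 2√(0.375 × 546) = 28.62 m.
Argument (x−vt)/(2√(Dt)) = (158 − 128.856)/28.62 = 1.018; ½·erfc(1.018) = 0.07498.
C = 1860 × 0.07498 = 139 mg/L.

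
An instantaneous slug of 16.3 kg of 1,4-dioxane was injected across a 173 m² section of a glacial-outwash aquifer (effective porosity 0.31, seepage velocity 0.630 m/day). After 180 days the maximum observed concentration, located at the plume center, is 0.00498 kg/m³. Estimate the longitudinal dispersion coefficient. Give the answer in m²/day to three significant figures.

1.65 m²/day

At the plume center C_max = M/(n_e·A·√(4πDt)), so D = M²/(4πt·(n_e·A·C_max)²).
n_e·A·C_max = 0.31 × 173 × 0.00498 = 0.2671 kg/m.
D = 16.3²/(4π × 180 × 0.2671²) = 1.65 m²/day.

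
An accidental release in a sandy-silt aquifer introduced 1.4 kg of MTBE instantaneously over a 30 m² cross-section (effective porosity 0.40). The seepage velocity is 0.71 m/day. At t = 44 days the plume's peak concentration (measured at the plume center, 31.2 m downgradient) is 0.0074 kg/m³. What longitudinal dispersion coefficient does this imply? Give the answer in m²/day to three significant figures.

At the plume center C_max = M/(n_e·A·√(4πDt)), so D = M²/(4πt·(n_e·A·C_max)²).
n_e·A·C_max = 0.40 × 30 × 0.0074 = 0.08880 kg/m.
D = 1.4²/(4π × 44 × 0.08880²) = 0.450 m²/day.

0.450 m²/day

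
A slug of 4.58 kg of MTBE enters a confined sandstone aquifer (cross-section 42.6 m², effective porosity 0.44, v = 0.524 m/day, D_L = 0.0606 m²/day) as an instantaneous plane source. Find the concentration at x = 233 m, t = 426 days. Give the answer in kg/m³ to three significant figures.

For an instantaneous plane source, C(x,t) = M/(n_e·A·√(4πDt)) · exp(−(x−vt)²/(4Dt)), with n_e·A the pore (flow) area.
Plume center vt = 0.524 × 426 = 223.224 m, so the well at 233 m is 9.776 m downgradient of the peak.
√(4πDt) = 18.01 m, giving peak height M/(n_e·A·√(4πDt)) = 4.58/(0.44 × 42.6 × 18.01) = 0.01357 kg/m³.
(x−vt)²/(4Dt) = (9.776)²/(4 × 0.0606 × 426) = 0.9255; exp(−0.9255) = 0.3963.
C = 0.01357 × 0.3963 = 0.00538 kg/m³.

0.00538 kg/m³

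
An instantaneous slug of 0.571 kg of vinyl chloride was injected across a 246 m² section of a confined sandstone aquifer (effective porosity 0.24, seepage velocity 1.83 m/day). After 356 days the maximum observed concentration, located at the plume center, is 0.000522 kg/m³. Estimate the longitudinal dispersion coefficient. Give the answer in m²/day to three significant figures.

0.0767 m²/day

At the plume center C_max = M/(n_e·A·√(4πDt)), so D = M²/(4πt·(n_e·A·C_max)²).
n_e·A·C_max = 0.24 × 246 × 0.000522 = 0.03082 kg/m.
D = 0.571²/(4π × 356 × 0.03082²) = 0.0767 m²/day.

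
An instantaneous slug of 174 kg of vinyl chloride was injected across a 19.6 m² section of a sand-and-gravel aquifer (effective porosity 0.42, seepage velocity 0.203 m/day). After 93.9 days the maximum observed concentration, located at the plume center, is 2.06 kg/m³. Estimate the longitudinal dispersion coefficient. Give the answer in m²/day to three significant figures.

At the plume center C_max = M/(n_e·A·√(4πDt)), so D = M²/(4πt·(n_e·A·C_max)²).
n_e·A·C_max = 0.42 × 19.6 × 2.06 = 16.96 kg/m.
D = 174²/(4π × 93.9 × 16.96²) = 0.0892 m²/day.

0.0892 m²/day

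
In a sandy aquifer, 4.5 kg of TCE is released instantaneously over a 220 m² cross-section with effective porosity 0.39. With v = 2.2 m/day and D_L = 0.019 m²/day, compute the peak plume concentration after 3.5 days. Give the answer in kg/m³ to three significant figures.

The peak of an instantaneous 1D plume sits at x = vt; there the Gaussian factor is 1 and C_max = M/(n_e·A·√(4πDt)), where n_e·A is the pore area the mass is dissolved in.
√(4πDt) = √(4π × 0.019 × 3.5) = 0.9141 m, so C_max = 4.5/(0.39 × 220 × 0.9141) = 0.0574 kg/m³.

0.0574 kg/m³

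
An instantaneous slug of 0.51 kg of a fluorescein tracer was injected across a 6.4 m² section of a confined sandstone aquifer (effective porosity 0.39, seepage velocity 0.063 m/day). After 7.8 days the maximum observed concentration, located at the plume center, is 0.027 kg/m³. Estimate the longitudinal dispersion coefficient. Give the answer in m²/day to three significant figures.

At the plume center C_max = M/(n_e·A·√(4πDt)), so D = M²/(4πt·(n_e·A·C_max)²).
n_e·A·C_max = 0.39 × 6.4 × 0.027 = 0.06739 kg/m.
D = 0.51²/(4π × 7.8 × 0.06739²) = 0.584 m²/day.

0.584 m²/day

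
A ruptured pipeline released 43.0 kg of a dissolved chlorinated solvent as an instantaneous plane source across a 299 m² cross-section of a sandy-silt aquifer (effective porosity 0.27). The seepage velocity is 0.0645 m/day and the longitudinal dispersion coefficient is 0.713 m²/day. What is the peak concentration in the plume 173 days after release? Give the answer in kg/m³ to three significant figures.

The peak of an instantaneous 1D plume sits at x = vt; there the Gaussian factor is 1 and C_max = M/(n_e·A·√(4πDt)), where n_e·A is the pore area the mass is dissolved in.
√(4πDt) = √(4π × 0.713 × 173) = 39.37 m, so C_max = 43.0/(0.27 × 299 × 39.37) = 0.0135 kg/m³.

0.0135 kg/m³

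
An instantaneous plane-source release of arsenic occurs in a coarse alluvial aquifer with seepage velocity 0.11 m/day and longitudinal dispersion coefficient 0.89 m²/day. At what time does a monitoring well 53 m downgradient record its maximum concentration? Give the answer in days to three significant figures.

For the 1D instantaneous-source solution, setting ∂C/∂t = 0 at fixed x gives v²t² + 2Dt − x² = 0, so t = (√(D² + v²x²) − D)/v².
√(D² + v²x²) = √(0.89² + 0.11² × 53²) = 5.898; v² = 0.0121.
t = (5.898 − 0.89)/0.0121 = 414 days (vs. the pure-advection estimate x/v = 482 d).

414 days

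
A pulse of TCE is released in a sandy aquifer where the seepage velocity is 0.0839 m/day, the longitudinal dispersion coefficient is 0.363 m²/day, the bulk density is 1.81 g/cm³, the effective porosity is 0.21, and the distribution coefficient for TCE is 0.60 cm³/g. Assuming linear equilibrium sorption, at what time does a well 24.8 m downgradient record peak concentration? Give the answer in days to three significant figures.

1530 days

Retardation factor R = 1 + ρ_b·K_d/n = 1 + 1.81 × 0.60/0.21 = 6.171.
Sorption retards both mechanisms: v_R = v/R = 0.01360 m/day, D_R = D/R = 0.05882 m²/day.
Peak time from v_R²t² + 2D_R t − x² = 0: t = (√(D_R² + v_R²x²) − D_R)/v_R².
√(D_R² + v_R²x²) = √(0.05882² + 0.01360² × 24.8²) = 0.3424; v_R² = 0.0001850.
t = (0.3424 − 0.05882)/0.0001850 = 1530 days.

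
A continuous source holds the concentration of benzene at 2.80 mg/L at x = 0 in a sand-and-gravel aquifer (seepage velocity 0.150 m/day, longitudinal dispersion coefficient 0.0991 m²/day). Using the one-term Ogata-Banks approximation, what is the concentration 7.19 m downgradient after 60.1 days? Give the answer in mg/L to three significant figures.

1.96 mg/L

For a continuous step input, C/C₀ ≈ ½·erfc((x−vt)/(2√(Dt))).
vt = 0.150 × 60.1 = 9.015 m and 2√(Dt) = 2√(0.0991 × 60.1) = 4.881 m.
Argument (x−vt)/(2√(Dt)) = (7.19 − 9.015)/4.881 = -0.3739; ½·erfc(-0.3739) = 0.7015.
C = 2.80 × 0.7015 = 1.96 mg/L.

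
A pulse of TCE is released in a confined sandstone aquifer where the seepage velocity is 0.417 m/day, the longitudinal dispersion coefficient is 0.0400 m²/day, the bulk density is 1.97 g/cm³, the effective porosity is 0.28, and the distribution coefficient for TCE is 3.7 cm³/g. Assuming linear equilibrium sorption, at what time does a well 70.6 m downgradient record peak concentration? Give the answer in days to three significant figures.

4570 days

Retardation factor R = 1 + ρ_b·K_d/n = 1 + 1.97 × 3.7/0.28 = 27.03.
Sorption retards both mechanisms: v_R = v/R = 0.01543 m/day, D_R = D/R = 0.001480 m²/day.
Peak time from v_R²t² + 2D_R t − x² = 0: t = (√(D_R² + v_R²x²) − D_R)/v_R².
√(D_R² + v_R²x²) = √(0.001480² + 0.01543² × 70.6²) = 1.089; v_R² = 0.0002381.
t = (1.089 − 0.001480)/0.0002381 = 4570 days.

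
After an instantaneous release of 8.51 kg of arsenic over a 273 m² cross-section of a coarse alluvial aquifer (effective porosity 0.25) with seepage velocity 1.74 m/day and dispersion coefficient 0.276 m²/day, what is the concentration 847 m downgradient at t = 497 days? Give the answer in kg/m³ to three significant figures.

0.00169 kg/m³

For an instantaneous plane source, C(x,t) = M/(n_e·A·√(4πDt)) · exp(−(x−vt)²/(4Dt)), with n_e·A the pore (flow) area.
Plume center vt = 1.74 × 497 = 864.78 m, so the well at 847 m is 17.78 m upgradient of the peak.
√(4πDt) = 41.52 m, giving peak height M/(n_e·A·√(4πDt)) = 8.51/(0.25 × 273 × 41.52) = 0.003003 kg/m³.
(x−vt)²/(4Dt) = (-17.78)²/(4 × 0.276 × 497) = 0.5762; exp(−0.5762) = 0.5620.
C = 0.003003 × 0.5620 = 0.00169 kg/m³.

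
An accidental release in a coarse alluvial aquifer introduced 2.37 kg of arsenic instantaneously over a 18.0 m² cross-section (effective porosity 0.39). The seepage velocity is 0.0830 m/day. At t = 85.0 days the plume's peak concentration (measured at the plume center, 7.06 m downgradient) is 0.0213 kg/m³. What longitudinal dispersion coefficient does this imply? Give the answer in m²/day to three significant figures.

At the plume center C_max = M/(n_e·A·√(4πDt)), so D = M²/(4πt·(n_e·A·C_max)²).
n_e·A·C_max = 0.39 × 18.0 × 0.0213 = 0.1495 kg/m.
D = 2.37²/(4π × 85.0 × 0.1495²) = 0.235 m²/day.

0.235 m²/day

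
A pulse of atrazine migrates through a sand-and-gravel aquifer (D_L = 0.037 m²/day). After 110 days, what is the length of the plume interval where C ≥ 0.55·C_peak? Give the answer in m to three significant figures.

6.24 m

The plume is Gaussian with σ = √(2Dt) = √(2 × 0.037 × 110) = 2.853 m.
C/C_peak = exp(−Δx²/(2σ²)) = 0.55 ⇒ Δx = σ·√(−2 ln 0.55) = 2.853 × 1.093 = 3.118 m.
Width = 2Δx = 6.24 m.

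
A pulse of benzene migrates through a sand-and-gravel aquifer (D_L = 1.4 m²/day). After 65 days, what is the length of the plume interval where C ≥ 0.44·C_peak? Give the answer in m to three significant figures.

The plume is Gaussian with σ = √(2Dt) = √(2 × 1.4 × 65) = 13.49 m.
C/C_peak = exp(−Δx²/(2σ²)) = 0.44 ⇒ Δx = σ·√(−2 ln 0.44) = 13.49 × 1.281 = 17.28 m.
Width = 2Δx = 34.6 m.

34.6 m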